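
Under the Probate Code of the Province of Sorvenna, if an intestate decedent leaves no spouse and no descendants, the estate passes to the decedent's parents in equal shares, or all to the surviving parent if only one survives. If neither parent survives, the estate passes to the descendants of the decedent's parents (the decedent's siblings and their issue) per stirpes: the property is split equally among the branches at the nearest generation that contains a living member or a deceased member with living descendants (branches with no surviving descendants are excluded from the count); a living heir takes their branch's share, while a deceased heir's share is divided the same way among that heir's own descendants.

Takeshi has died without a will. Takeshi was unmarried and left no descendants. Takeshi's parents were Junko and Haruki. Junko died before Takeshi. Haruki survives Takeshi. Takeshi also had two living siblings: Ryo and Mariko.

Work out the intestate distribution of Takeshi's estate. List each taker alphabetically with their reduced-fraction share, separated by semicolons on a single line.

Haruki 1

Only one parent, Haruki, survives, so Haruki takes the entire estate. The siblings take nothing because a surviving parent has priority.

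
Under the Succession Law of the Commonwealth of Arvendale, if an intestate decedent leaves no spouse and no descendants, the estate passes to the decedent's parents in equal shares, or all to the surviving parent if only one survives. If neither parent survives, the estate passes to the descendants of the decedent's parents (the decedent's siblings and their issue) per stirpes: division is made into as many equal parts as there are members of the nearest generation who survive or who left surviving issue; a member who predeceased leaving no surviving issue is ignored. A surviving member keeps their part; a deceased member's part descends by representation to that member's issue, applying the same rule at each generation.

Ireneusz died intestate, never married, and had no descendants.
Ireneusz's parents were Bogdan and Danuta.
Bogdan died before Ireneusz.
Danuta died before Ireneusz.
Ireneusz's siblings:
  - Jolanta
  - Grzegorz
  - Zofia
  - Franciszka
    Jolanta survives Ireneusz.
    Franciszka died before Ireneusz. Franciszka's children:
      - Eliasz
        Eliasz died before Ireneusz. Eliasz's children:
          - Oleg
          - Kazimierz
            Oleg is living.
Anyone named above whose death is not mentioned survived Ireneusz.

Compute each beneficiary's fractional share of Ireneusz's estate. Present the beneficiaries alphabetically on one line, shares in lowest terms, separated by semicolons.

Grzegorz 1/4; Jolanta 1/4; Kazimierz 1/8; Oleg 1/8; Zofia 1/4

Neither parent survives and there are no descendants, so the estate passes to Ireneusz's siblings and their issue per stirpes.
The estate is divided into 4 equal shares of 1/4 among Jolanta, Grzegorz, Zofia, Franciszka.
Jolanta is living and takes 1/4.
Grzegorz is living and takes 1/4.
Zofia is living and takes 1/4.
Franciszka predeceased; the 1/4 allotted to Franciszka's branch passes to Franciszka's issue by representation.
Eliasz's line is the sole branch at this level, so the full 1/4 passes to Eliasz's issue by representation.
The 1/4 is divided into 2 equal shares of 1/8 among Oleg, Kazimierz.
Oleg is living and takes 1/8.
Kazimierz is living and takes 1/8.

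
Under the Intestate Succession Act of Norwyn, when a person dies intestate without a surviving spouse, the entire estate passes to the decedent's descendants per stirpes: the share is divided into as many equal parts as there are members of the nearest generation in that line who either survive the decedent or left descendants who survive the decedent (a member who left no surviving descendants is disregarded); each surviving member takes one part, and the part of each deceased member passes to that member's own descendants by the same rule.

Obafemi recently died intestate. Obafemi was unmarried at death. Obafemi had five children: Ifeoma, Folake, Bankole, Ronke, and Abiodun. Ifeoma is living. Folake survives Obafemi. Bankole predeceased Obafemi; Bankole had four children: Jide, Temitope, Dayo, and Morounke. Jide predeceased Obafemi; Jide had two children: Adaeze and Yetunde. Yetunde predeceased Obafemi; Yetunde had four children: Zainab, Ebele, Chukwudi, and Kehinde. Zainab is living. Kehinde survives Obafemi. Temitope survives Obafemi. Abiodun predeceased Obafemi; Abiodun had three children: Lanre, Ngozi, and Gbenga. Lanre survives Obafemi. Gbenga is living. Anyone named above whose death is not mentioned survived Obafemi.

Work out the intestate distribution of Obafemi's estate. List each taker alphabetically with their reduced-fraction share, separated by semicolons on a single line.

There is no surviving spouse, so the entire estate passes to Obafemi's descendants per stirpes.
The estate is divided into 5 equal shares of 1/5 among Ifeoma, Folake, Bankole, Ronke, Abiodun.
Ifeoma is living and takes 1/5.
Folake is living and takes 1/5.
Bankole predeceased; the 1/5 allotted to Bankole's branch passes to Bankole's issue by representation.
The 1/5 is divided into 4 equal shares of 1/20 among Jide, Temitope, Dayo, Morounke.
Jide predeceased; the 1/20 allotted to Jide's branch passes to Jide's issue by representation.
The 1/20 is divided into 2 equal shares of 1/40 among Adaeze, Yetunde.
Adaeze is living and takes 1/40.
Yetunde predeceased; the 1/40 allotted to Yetunde's branch passes to Yetunde's issue by representation.
The 1/40 is divided into 4 equal shares of 1/160 among Zainab, Ebele, Chukwudi, Kehinde.
Zainab is living and takes 1/160.
Ebele is living and takes 1/160.
Chukwudi is living and takes 1/160.
Kehinde is living and takes 1/160.
Temitope is living and takes 1/20.
Dayo is living and takes 1/20.
Morounke is living and takes 1/20.
Ronke is living and takes 1/5.
Abiodun predeceased; the 1/5 allotted to Abiodun's branch passes to Abiodun's issue by representation.
The 1/5 is divided into 3 equal shares of 1/15 among Lanre, Ngozi, Gbenga.
Lanre is living and takes 1/15.
Ngozi is living and takes 1/15.
Gbenga is living and takes 1/15.

Adaeze 1/40; Chukwudi 1/160; Dayo 1/20; Ebele 1/160; Folake 1/5; Gbenga 1/15; Ifeoma 1/5; Kehinde 1/160; Lanre 1/15; Morounke 1/20; Ngozi 1/15; Ronke 1/5; Temitope 1/20; Zainab 1/160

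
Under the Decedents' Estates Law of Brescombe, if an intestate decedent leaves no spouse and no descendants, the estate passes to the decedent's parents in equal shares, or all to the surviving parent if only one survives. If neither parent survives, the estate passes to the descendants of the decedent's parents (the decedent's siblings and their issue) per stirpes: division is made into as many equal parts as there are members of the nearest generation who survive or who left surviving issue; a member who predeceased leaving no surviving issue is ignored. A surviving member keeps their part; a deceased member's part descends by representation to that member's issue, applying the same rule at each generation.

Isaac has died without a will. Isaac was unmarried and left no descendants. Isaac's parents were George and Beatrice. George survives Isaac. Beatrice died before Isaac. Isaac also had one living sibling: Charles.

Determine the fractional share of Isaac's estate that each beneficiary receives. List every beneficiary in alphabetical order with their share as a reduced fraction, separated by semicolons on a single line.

George 1

Only one parent, George, survives, so George takes the entire estate. The siblings take nothing because a surviving parent has priority.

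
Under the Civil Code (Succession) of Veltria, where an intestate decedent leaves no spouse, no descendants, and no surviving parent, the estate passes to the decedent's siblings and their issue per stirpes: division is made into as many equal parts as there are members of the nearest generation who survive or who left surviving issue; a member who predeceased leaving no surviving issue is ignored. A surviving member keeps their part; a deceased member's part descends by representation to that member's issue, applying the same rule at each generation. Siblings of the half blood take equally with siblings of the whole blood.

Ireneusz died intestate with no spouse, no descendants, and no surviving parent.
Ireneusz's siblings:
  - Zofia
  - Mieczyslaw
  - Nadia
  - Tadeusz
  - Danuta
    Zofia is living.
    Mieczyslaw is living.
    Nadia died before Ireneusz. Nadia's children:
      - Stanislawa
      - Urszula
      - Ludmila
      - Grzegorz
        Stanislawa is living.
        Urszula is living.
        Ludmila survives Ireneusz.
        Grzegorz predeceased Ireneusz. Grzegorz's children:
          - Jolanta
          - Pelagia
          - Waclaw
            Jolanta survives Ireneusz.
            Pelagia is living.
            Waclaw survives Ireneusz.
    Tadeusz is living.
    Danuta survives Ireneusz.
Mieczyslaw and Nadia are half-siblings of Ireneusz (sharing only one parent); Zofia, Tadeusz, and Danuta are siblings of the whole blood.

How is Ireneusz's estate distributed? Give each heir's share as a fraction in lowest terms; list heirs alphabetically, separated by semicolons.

No spouse, descendants, or parent survives, so the estate passes to Ireneusz's siblings per stirpes.
Half-blood and whole-blood siblings take equally under the stated rule.
The estate is divided into 5 equal shares of 1/5 among Zofia, Mieczyslaw, Nadia, Tadeusz, Danuta.
Zofia is living and takes 1/5.
Mieczyslaw is living and takes 1/5.
Nadia predeceased; the 1/5 allotted to Nadia's branch passes to Nadia's issue by representation.
The 1/5 is divided into 4 equal shares of 1/20 among Stanislawa, Urszula, Ludmila, Grzegorz.
Stanislawa is living and takes 1/20.
Urszula is living and takes 1/20.
Ludmila is living and takes 1/20.
Grzegorz predeceased; the 1/20 allotted to Grzegorz's branch passes to Grzegorz's issue by representation.
The 1/20 is divided into 3 equal shares of 1/60 among Jolanta, Pelagia, Waclaw.
Jolanta is living and takes 1/60.
Pelagia is living and takes 1/60.
Waclaw is living and takes 1/60.
Tadeusz is living and takes 1/5.
Danuta is living and takes 1/5.

Danuta 1/5; Jolanta 1/60; Ludmila 1/20; Mieczyslaw 1/5; Pelagia 1/60; Stanislawa 1/20; Tadeusz 1/5; Urszula 1/20; Waclaw 1/60; Zofia 1/5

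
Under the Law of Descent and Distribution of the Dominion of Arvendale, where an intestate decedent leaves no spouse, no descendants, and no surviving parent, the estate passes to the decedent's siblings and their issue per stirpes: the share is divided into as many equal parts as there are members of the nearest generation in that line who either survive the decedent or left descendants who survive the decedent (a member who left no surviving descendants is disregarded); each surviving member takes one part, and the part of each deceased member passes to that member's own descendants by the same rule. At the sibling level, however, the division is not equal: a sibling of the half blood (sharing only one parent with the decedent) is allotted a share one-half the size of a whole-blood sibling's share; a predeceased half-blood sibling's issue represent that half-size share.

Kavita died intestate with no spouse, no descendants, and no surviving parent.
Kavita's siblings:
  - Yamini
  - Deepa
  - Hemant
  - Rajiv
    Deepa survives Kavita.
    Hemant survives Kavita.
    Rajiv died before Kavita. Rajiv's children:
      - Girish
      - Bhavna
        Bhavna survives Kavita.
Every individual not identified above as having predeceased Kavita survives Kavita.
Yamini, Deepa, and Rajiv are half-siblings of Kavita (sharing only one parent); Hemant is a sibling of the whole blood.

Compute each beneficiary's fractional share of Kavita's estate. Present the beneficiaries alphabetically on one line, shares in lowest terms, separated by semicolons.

Bhavna 1/10; Deepa 1/5; Girish 1/10; Hemant 2/5; Yamini 1/5

No spouse, descendants, or parent survives, so the estate passes to Kavita's siblings per stirpes.
Half-blood siblings count for one-half the weight of whole-blood siblings at the initial division.
Dividing 1 in proportion to weights (total weight 5/2): Yamini (weight 1/2) → 1/5; Deepa (weight 1/2) → 1/5; Hemant (weight 1) → 2/5; Rajiv (weight 1/2) → 1/5.
Yamini is living and takes 1/5.
Deepa is living and takes 1/5.
Hemant is living and takes 2/5.
Rajiv predeceased; the 1/5 allotted to Rajiv's branch passes to Rajiv's issue by representation.
The 1/5 is divided into 2 equal shares of 1/10 among Girish, Bhavna.
Girish is living and takes 1/10.
Bhavna is living and takes 1/10.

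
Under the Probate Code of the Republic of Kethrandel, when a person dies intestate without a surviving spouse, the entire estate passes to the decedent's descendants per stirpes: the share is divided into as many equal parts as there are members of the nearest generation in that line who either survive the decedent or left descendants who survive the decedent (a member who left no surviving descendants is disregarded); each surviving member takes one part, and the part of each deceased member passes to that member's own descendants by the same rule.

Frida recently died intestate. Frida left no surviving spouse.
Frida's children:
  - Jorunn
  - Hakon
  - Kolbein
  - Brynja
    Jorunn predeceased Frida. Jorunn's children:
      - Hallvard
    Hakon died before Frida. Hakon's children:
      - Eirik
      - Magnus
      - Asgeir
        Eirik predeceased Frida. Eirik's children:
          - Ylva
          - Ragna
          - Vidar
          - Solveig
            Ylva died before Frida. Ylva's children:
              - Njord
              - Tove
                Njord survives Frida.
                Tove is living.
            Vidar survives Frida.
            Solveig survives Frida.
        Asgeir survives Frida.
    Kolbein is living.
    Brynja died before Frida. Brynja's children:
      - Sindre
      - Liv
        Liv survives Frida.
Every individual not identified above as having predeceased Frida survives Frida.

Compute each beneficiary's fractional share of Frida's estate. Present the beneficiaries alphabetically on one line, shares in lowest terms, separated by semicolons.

There is no surviving spouse, so the entire estate passes to Frida's descendants per stirpes.
The estate is divided into 4 equal shares of 1/4 among Jorunn, Hakon, Kolbein, Brynja.
Jorunn predeceased; the 1/4 allotted to Jorunn's branch passes to Jorunn's issue by representation.
Hallvard is the sole taker at this level and receives the full 1/4.
Hakon predeceased; the 1/4 allotted to Hakon's branch passes to Hakon's issue by representation.
The 1/4 is divided into 3 equal shares of 1/12 among Eirik, Magnus, Asgeir.
Eirik predeceased; the 1/12 allotted to Eirik's branch passes to Eirik's issue by representation.
The 1/12 is divided into 4 equal shares of 1/48 among Ylva, Ragna, Vidar, Solveig.
Ylva predeceased; the 1/48 allotted to Ylva's branch passes to Ylva's issue by representation.
The 1/48 is divided into 2 equal shares of 1/96 among Njord, Tove.
Njord is living and takes 1/96.
Tove is living and takes 1/96.
Ragna is living and takes 1/48.
Vidar is living and takes 1/48.
Solveig is living and takes 1/48.
Magnus is living and takes 1/12.
Asgeir is living and takes 1/12.
Kolbein is living and takes 1/4.
Brynja predeceased; the 1/4 allotted to Brynja's branch passes to Brynja's issue by representation.
The 1/4 is divided into 2 equal shares of 1/8 among Sindre, Liv.
Sindre is living and takes 1/8.
Liv is living and takes 1/8.

Asgeir 1/12; Hallvard 1/4; Kolbein 1/4; Liv 1/8; Magnus 1/12; Njord 1/96; Ragna 1/48; Sindre 1/8; Solveig 1/48; Tove 1/96; Vidar 1/48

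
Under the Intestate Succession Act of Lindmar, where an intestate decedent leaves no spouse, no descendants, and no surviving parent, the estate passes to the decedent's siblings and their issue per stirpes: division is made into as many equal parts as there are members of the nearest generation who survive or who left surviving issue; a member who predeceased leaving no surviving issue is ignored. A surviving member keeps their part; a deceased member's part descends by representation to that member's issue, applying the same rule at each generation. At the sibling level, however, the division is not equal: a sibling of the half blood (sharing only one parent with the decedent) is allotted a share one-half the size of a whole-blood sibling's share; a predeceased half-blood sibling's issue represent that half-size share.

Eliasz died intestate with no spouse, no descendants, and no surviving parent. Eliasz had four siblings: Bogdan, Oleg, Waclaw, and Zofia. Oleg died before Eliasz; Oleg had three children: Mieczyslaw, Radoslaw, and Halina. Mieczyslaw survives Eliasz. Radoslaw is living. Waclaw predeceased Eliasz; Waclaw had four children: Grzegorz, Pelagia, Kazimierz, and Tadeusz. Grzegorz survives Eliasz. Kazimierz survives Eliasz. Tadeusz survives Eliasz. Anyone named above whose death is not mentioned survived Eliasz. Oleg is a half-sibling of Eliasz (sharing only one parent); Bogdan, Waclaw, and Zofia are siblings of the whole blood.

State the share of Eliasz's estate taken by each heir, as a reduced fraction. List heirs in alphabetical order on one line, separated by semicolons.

Bogdan 2/7; Grzegorz 1/14; Halina 1/21; Kazimierz 1/14; Mieczyslaw 1/21; Pelagia 1/14; Radoslaw 1/21; Tadeusz 1/14; Zofia 2/7

No spouse, descendants, or parent survives, so the estate passes to Eliasz's siblings per stirpes.
Half-blood siblings count for one-half the weight of whole-blood siblings at the initial division.
Dividing 1 in proportion to weights (total weight 7/2): Bogdan (weight 1) → 2/7; Oleg (weight 1/2) → 1/7; Waclaw (weight 1) → 2/7; Zofia (weight 1) → 2/7.
Bogdan is living and takes 2/7.
Oleg predeceased; the 1/7 allotted to Oleg's branch passes to Oleg's issue by representation.
The 1/7 is divided into 3 equal shares of 1/21 among Mieczyslaw, Radoslaw, Halina.
Mieczyslaw is living and takes 1/21.
Radoslaw is living and takes 1/21.
Halina is living and takes 1/21.
Waclaw predeceased; the 2/7 allotted to Waclaw's branch passes to Waclaw's issue by representation.
The 2/7 is divided into 4 equal shares of 1/14 among Grzegorz, Pelagia, Kazimierz, Tadeusz.
Grzegorz is living and takes 1/14.
Pelagia is living and takes 1/14.
Kazimierz is living and takes 1/14.
Tadeusz is living and takes 1/14.
Zofia is living and takes 2/7.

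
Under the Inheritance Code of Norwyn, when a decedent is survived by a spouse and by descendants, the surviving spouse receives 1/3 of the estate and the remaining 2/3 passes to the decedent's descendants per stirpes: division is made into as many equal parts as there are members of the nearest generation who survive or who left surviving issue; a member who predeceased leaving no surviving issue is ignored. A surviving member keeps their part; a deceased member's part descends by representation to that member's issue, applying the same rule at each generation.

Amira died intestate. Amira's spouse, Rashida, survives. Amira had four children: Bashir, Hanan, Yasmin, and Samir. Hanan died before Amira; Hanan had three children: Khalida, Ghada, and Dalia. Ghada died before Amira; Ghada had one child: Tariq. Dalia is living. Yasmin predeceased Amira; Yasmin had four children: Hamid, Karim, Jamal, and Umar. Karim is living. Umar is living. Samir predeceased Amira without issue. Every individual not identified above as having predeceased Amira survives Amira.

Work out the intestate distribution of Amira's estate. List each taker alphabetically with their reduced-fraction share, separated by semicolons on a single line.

Rashida, as surviving spouse, takes 1/3.
The remaining 2/3 passes to Amira's descendants per stirpes.
Samir left no surviving issue, so that branch lapses and is disregarded.
The 2/3 is divided into 3 equal shares of 2/9 among Bashir, Hanan, Yasmin.
Bashir is living and takes 2/9.
Hanan predeceased; the 2/9 allotted to Hanan's branch passes to Hanan's issue by representation.
The 2/9 is divided into 3 equal shares of 2/27 among Khalida, Ghada, Dalia.
Khalida is living and takes 2/27.
Ghada predeceased; the 2/27 allotted to Ghada's branch passes to Ghada's issue by representation.
Tariq is the sole taker at this level and receives the full 2/27.
Dalia is living and takes 2/27.
Yasmin predeceased; the 2/9 allotted to Yasmin's branch passes to Yasmin's issue by representation.
The 2/9 is divided into 4 equal shares of 1/18 among Hamid, Karim, Jamal, Umar.
Hamid is living and takes 1/18.
Karim is living and takes 1/18.
Jamal is living and takes 1/18.
Umar is living and takes 1/18.

Bashir 2/9; Dalia 2/27; Hamid 1/18; Jamal 1/18; Karim 1/18; Khalida 2/27; Rashida 1/3; Tariq 2/27; Umar 1/18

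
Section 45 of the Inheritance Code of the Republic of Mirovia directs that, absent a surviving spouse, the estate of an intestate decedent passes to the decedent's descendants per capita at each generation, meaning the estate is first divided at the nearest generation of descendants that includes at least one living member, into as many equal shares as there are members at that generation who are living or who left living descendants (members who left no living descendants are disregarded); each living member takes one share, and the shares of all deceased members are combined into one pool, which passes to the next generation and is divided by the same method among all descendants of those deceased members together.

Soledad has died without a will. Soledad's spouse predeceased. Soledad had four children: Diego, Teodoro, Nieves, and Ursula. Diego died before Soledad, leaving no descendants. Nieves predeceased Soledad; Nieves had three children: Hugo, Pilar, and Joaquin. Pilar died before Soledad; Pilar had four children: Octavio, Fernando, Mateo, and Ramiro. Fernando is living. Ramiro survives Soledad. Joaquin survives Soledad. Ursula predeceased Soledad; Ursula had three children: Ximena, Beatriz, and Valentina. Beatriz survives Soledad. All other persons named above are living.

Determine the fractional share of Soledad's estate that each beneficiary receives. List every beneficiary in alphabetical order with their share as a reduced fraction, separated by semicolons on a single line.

There is no surviving spouse, so the entire estate passes to Soledad's descendants per capita at each generation.
At generation 1 (Teodoro, Nieves, Ursula) there are 3 shares of (1)/3 = 1/3 each.
Living: Teodoro — each takes 1/3.
Deceased: Nieves and Ursula. Their combined 2/3 is pooled and carried to generation 2.
At generation 2 (Hugo, Pilar, Joaquin, Ximena, Beatriz, Valentina) there are 6 shares of (2/3)/6 = 1/9 each.
Living: Hugo, Joaquin, Ximena, Beatriz, and Valentina — each takes 1/9.
Deceased: Pilar. That 1/9 share is carried to generation 3.
At generation 3 (Octavio, Fernando, Mateo, Ramiro) there are 4 shares of (1/9)/4 = 1/36 each.
Living: Octavio, Fernando, Mateo, and Ramiro — each takes 1/36.

Beatriz 1/9; Fernando 1/36; Hugo 1/9; Joaquin 1/9; Mateo 1/36; Octavio 1/36; Ramiro 1/36; Teodoro 1/3; Valentina 1/9; Ximena 1/9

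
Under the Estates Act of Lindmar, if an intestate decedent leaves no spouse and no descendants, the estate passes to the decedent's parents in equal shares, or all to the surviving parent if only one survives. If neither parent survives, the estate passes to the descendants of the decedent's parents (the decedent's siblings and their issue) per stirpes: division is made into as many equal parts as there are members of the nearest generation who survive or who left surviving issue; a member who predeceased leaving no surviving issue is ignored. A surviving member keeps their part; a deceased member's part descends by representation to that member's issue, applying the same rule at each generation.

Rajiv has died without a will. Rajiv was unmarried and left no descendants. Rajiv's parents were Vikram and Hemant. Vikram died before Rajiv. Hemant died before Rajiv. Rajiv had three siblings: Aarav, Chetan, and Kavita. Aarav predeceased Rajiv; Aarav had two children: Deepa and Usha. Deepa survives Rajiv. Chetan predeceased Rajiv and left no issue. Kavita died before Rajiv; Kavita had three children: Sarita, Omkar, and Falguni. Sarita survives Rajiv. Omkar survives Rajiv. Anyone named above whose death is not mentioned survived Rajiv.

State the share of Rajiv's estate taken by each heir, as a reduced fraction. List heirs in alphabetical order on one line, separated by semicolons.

Neither parent survives and there are no descendants, so the estate passes to Rajiv's siblings and their issue per stirpes.
Chetan left no surviving issue, so that branch lapses and is disregarded.
The estate is divided into 2 equal shares of 1/2 among Aarav, Kavita.
Aarav predeceased; the 1/2 allotted to Aarav's branch passes to Aarav's issue by representation.
The 1/2 is divided into 2 equal shares of 1/4 among Deepa, Usha.
Deepa is living and takes 1/4.
Usha is living and takes 1/4.
Kavita predeceased; the 1/2 allotted to Kavita's branch passes to Kavita's issue by representation.
The 1/2 is divided into 3 equal shares of 1/6 among Sarita, Omkar, Falguni.
Sarita is living and takes 1/6.
Omkar is living and takes 1/6.
Falguni is living and takes 1/6.

Deepa 1/4; Falguni 1/6; Omkar 1/6; Sarita 1/6; Usha 1/4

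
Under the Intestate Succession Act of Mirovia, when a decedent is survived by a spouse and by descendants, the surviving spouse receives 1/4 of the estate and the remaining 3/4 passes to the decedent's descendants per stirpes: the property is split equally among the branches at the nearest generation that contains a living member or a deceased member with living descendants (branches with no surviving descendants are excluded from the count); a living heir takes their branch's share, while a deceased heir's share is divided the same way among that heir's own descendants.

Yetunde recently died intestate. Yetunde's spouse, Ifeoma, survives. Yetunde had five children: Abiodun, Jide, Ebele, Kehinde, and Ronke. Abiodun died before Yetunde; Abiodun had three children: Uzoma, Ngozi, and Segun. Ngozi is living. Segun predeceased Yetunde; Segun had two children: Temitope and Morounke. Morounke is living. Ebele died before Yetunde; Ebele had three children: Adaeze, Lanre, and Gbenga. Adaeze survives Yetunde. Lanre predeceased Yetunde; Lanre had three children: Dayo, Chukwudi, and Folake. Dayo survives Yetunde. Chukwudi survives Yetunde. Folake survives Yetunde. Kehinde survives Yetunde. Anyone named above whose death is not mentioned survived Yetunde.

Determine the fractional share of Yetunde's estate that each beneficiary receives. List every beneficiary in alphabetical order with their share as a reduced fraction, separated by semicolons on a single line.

Adaeze 1/20; Chukwudi 1/60; Dayo 1/60; Folake 1/60; Gbenga 1/20; Ifeoma 1/4; Jide 3/20; Kehinde 3/20; Morounke 1/40; Ngozi 1/20; Ronke 3/20; Temitope 1/40; Uzoma 1/20

Ifeoma, as surviving spouse, takes 1/4.
The remaining 3/4 passes to Yetunde's descendants per stirpes.
The 3/4 is divided into 5 equal shares of 3/20 among Abiodun, Jide, Ebele, Kehinde, Ronke.
Abiodun predeceased; the 3/20 allotted to Abiodun's branch passes to Abiodun's issue by representation.
The 3/20 is divided into 3 equal shares of 1/20 among Uzoma, Ngozi, Segun.
Uzoma is living and takes 1/20.
Ngozi is living and takes 1/20.
Segun predeceased; the 1/20 allotted to Segun's branch passes to Segun's issue by representation.
The 1/20 is divided into 2 equal shares of 1/40 among Temitope, Morounke.
Temitope is living and takes 1/40.
Morounke is living and takes 1/40.
Jide is living and takes 3/20.
Ebele predeceased; the 3/20 allotted to Ebele's branch passes to Ebele's issue by representation.
The 3/20 is divided into 3 equal shares of 1/20 among Adaeze, Lanre, Gbenga.
Adaeze is living and takes 1/20.
Lanre predeceased; the 1/20 allotted to Lanre's branch passes to Lanre's issue by representation.
The 1/20 is divided into 3 equal shares of 1/60 among Dayo, Chukwudi, Folake.
Dayo is living and takes 1/60.
Chukwudi is living and takes 1/60.
Folake is living and takes 1/60.
Gbenga is living and takes 1/20.
Kehinde is living and takes 3/20.
Ronke is living and takes 3/20.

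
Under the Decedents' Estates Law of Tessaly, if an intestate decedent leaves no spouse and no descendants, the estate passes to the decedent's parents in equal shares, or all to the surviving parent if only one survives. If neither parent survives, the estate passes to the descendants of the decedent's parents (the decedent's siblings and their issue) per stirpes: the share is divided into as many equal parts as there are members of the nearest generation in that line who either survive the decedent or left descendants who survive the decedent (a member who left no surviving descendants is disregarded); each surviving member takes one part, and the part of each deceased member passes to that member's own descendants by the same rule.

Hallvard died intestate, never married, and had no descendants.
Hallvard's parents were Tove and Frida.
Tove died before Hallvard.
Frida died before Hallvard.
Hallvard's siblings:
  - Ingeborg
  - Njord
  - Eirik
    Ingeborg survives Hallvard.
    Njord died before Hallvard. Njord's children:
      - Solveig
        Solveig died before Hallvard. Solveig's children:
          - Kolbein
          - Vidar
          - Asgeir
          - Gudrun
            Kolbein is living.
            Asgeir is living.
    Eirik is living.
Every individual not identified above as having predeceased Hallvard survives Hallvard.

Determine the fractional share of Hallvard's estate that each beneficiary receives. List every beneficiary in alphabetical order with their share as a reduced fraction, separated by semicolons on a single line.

Neither parent survives and there are no descendants, so the estate passes to Hallvard's siblings and their issue per stirpes.
The estate is divided into 3 equal shares of 1/3 among Ingeborg, Njord, Eirik.
Ingeborg is living and takes 1/3.
Njord predeceased; the 1/3 allotted to Njord's branch passes to Njord's issue by representation.
Solveig's line is the sole branch at this level, so the full 1/3 passes to Solveig's issue by representation.
The 1/3 is divided into 4 equal shares of 1/12 among Kolbein, Vidar, Asgeir, Gudrun.
Kolbein is living and takes 1/12.
Vidar is living and takes 1/12.
Asgeir is living and takes 1/12.
Gudrun is living and takes 1/12.
Eirik is living and takes 1/3.

Asgeir 1/12; Eirik 1/3; Gudrun 1/12; Ingeborg 1/3; Kolbein 1/12; Vidar 1/12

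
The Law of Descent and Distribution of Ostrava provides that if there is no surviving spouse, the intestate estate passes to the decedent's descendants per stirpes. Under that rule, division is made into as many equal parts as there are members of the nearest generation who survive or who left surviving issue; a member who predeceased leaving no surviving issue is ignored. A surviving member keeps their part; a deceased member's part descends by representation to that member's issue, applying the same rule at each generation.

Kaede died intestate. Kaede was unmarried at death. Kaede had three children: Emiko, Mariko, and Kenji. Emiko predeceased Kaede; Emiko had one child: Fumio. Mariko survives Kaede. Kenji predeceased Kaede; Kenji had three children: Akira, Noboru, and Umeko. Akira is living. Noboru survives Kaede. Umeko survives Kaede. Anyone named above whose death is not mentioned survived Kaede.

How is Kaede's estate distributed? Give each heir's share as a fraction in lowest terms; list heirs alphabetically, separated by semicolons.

Akira 1/9; Fumio 1/3; Mariko 1/3; Noboru 1/9; Umeko 1/9

There is no surviving spouse, so the entire estate passes to Kaede's descendants per stirpes.
The estate is divided into 3 equal shares of 1/3 among Emiko, Mariko, Kenji.
Emiko predeceased; the 1/3 allotted to Emiko's branch passes to Emiko's issue by representation.
Fumio is the sole taker at this level and receives the full 1/3.
Mariko is living and takes 1/3.
Kenji predeceased; the 1/3 allotted to Kenji's branch passes to Kenji's issue by representation.
The 1/3 is divided into 3 equal shares of 1/9 among Akira, Noboru, Umeko.
Akira is living and takes 1/9.
Noboru is living and takes 1/9.
Umeko is living and takes 1/9.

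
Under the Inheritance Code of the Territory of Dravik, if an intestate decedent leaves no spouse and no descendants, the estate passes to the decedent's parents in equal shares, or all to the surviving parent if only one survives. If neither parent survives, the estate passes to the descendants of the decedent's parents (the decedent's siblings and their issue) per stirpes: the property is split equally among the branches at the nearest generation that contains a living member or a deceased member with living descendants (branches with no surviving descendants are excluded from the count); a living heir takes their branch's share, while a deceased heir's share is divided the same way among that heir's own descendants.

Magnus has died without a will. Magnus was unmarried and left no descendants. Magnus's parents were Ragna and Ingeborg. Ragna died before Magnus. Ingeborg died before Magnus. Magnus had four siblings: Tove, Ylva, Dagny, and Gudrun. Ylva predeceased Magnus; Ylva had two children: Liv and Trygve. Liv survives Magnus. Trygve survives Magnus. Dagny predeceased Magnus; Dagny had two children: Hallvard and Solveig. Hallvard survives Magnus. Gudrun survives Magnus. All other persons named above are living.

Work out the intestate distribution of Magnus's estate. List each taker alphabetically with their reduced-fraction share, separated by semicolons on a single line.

Gudrun 1/4; Hallvard 1/8; Liv 1/8; Solveig 1/8; Tove 1/4; Trygve 1/8

Neither parent survives and there are no descendants, so the estate passes to Magnus's siblings and their issue per stirpes.
The estate is divided into 4 equal shares of 1/4 among Tove, Ylva, Dagny, Gudrun.
Tove is living and takes 1/4.
Ylva predeceased; the 1/4 allotted to Ylva's branch passes to Ylva's issue by representation.
The 1/4 is divided into 2 equal shares of 1/8 among Liv, Trygve.
Liv is living and takes 1/8.
Trygve is living and takes 1/8.
Dagny predeceased; the 1/4 allotted to Dagny's branch passes to Dagny's issue by representation.
The 1/4 is divided into 2 equal shares of 1/8 among Hallvard, Solveig.
Hallvard is living and takes 1/8.
Solveig is living and takes 1/8.
Gudrun is living and takes 1/4.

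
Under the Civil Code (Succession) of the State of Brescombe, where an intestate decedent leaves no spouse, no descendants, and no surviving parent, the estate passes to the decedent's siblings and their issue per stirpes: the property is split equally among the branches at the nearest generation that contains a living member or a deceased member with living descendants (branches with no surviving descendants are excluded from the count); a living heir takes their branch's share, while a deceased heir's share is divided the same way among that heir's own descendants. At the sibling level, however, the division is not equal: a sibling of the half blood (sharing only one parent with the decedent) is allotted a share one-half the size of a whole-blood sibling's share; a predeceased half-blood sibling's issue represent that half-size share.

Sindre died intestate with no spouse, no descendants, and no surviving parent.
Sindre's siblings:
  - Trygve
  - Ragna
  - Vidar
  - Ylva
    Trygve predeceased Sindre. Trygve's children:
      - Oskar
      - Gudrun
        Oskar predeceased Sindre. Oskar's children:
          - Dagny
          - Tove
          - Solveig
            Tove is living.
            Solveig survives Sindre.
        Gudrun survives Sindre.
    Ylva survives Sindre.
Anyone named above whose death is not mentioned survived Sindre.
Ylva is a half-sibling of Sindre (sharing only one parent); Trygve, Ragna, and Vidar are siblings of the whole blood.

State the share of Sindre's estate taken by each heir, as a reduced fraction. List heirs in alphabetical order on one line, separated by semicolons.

Dagny 1/21; Gudrun 1/7; Ragna 2/7; Solveig 1/21; Tove 1/21; Vidar 2/7; Ylva 1/7

No spouse, descendants, or parent survives, so the estate passes to Sindre's siblings per stirpes.
Half-blood siblings count for one-half the weight of whole-blood siblings at the initial division.
Dividing 1 in proportion to weights (total weight 7/2): Trygve (weight 1) → 2/7; Ragna (weight 1) → 2/7; Vidar (weight 1) → 2/7; Ylva (weight 1/2) → 1/7.
Trygve predeceased; the 2/7 allotted to Trygve's branch passes to Trygve's issue by representation.
The 2/7 is divided into 2 equal shares of 1/7 among Oskar, Gudrun.
Oskar predeceased; the 1/7 allotted to Oskar's branch passes to Oskar's issue by representation.
The 1/7 is divided into 3 equal shares of 1/21 among Dagny, Tove, Solveig.
Dagny is living and takes 1/21.
Tove is living and takes 1/21.
Solveig is living and takes 1/21.
Gudrun is living and takes 1/7.
Ragna is living and takes 2/7.
Vidar is living and takes 2/7.
Ylva is living and takes 1/7.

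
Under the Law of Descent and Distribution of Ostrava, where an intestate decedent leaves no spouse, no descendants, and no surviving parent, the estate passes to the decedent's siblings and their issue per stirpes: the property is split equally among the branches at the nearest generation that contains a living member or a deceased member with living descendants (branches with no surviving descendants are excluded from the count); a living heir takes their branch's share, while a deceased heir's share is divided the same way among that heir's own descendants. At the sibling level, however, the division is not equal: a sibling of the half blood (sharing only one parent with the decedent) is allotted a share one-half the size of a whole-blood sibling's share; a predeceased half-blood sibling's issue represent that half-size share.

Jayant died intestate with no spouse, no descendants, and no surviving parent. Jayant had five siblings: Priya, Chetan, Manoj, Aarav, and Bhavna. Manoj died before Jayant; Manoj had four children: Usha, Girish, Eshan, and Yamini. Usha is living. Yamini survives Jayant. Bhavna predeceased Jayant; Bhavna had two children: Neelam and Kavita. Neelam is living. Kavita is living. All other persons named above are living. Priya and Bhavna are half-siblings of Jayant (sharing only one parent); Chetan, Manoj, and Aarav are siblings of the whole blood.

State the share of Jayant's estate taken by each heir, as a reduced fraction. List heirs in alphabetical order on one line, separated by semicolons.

No spouse, descendants, or parent survives, so the estate passes to Jayant's siblings per stirpes.
Half-blood siblings count for one-half the weight of whole-blood siblings at the initial division.
Dividing 1 in proportion to weights (total weight 4): Priya (weight 1/2) → 1/8; Chetan (weight 1) → 1/4; Manoj (weight 1) → 1/4; Aarav (weight 1) → 1/4; Bhavna (weight 1/2) → 1/8.
Priya is living and takes 1/8.
Chetan is living and takes 1/4.
Manoj predeceased; the 1/4 allotted to Manoj's branch passes to Manoj's issue by representation.
The 1/4 is divided into 4 equal shares of 1/16 among Usha, Girish, Eshan, Yamini.
Usha is living and takes 1/16.
Girish is living and takes 1/16.
Eshan is living and takes 1/16.
Yamini is living and takes 1/16.
Aarav is living and takes 1/4.
Bhavna predeceased; the 1/8 allotted to Bhavna's branch passes to Bhavna's issue by representation.
The 1/8 is divided into 2 equal shares of 1/16 among Neelam, Kavita.
Neelam is living and takes 1/16.
Kavita is living and takes 1/16.

Aarav 1/4; Chetan 1/4; Eshan 1/16; Girish 1/16; Kavita 1/16; Neelam 1/16; Priya 1/8; Usha 1/16; Yamini 1/16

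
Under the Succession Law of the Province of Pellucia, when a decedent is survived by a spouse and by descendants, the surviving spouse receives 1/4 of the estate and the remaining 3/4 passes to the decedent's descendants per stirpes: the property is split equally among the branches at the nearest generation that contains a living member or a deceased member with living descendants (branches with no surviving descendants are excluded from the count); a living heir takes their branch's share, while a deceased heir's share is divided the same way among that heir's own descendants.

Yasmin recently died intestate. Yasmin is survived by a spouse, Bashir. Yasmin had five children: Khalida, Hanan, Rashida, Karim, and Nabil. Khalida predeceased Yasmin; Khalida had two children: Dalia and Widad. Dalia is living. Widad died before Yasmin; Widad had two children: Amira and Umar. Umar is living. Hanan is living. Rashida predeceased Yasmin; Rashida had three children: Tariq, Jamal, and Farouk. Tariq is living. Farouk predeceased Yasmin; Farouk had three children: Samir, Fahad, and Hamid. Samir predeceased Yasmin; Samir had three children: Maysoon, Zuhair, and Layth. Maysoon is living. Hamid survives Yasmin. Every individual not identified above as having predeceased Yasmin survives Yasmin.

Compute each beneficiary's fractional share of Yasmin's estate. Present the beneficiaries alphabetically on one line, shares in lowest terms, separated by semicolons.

Bashir, as surviving spouse, takes 1/4.
The remaining 3/4 passes to Yasmin's descendants per stirpes.
The 3/4 is divided into 5 equal shares of 3/20 among Khalida, Hanan, Rashida, Karim, Nabil.
Khalida predeceased; the 3/20 allotted to Khalida's branch passes to Khalida's issue by representation.
The 3/20 is divided into 2 equal shares of 3/40 among Dalia, Widad.
Dalia is living and takes 3/40.
Widad predeceased; the 3/40 allotted to Widad's branch passes to Widad's issue by representation.
The 3/40 is divided into 2 equal shares of 3/80 among Amira, Umar.
Amira is living and takes 3/80.
Umar is living and takes 3/80.
Hanan is living and takes 3/20.
Rashida predeceased; the 3/20 allotted to Rashida's branch passes to Rashida's issue by representation.
The 3/20 is divided into 3 equal shares of 1/20 among Tariq, Jamal, Farouk.
Tariq is living and takes 1/20.
Jamal is living and takes 1/20.
Farouk predeceased; the 1/20 allotted to Farouk's branch passes to Farouk's issue by representation.
The 1/20 is divided into 3 equal shares of 1/60 among Samir, Fahad, Hamid.
Samir predeceased; the 1/60 allotted to Samir's branch passes to Samir's issue by representation.
The 1/60 is divided into 3 equal shares of 1/180 among Maysoon, Zuhair, Layth.
Maysoon is living and takes 1/180.
Zuhair is living and takes 1/180.
Layth is living and takes 1/180.
Fahad is living and takes 1/60.
Hamid is living and takes 1/60.
Karim is living and takes 3/20.
Nabil is living and takes 3/20.

Amira 3/80; Bashir 1/4; Dalia 3/40; Fahad 1/60; Hamid 1/60; Hanan 3/20; Jamal 1/20; Karim 3/20; Layth 1/180; Maysoon 1/180; Nabil 3/20; Tariq 1/20; Umar 3/80; Zuhair 1/180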